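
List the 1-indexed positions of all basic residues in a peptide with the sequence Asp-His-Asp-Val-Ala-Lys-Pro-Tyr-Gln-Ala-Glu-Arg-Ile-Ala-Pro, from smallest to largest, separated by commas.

Lysine (K), arginine (R), and histidine (H) have basic, nitrogen-containing side chains.
Matching residues: His2, Lys6, Arg12.

2, 6, 12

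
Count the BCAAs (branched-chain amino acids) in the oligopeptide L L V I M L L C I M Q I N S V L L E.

11

Valine (V), leucine (L), and isoleucine (I) are the branched-chain amino acids.
Matching residues: L1, L2, V3, I4, L6, L7, I9, I12, V15, L16, L17.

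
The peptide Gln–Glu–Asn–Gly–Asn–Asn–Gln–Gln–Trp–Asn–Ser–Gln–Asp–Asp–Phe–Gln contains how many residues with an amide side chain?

9

Asparagine (N) and glutamine (Q) have uncharged amide side chains.
Matching residues: Gln1, Asn3, Asn5, Asn6, Gln7, Gln8, Asn10, Gln12, Gln16.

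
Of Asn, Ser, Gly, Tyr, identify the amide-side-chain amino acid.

Asn

Only N (asparagine) and Q (glutamine) carry a side-chain carboxamide.
Of the listed options, only Asn belongs to this group.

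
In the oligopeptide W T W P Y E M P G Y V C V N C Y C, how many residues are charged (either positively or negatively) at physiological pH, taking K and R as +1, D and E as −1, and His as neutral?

Charged side chains at pH ~7.4: K, R (positive); D, E (negative).
Matching residues: E6.

1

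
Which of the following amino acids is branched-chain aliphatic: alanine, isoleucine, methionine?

The BCAAs are Val, Leu, and Ile — aliphatic side chains with a branch point.
Of the listed options, only isoleucine belongs to this group.

isoleucine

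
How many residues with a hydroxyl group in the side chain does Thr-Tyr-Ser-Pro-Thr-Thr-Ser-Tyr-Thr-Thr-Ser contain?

10

The –OH-bearing residues are Ser, Thr (aliphatic alcohols), and Tyr (phenol).
Matching residues: Thr1, Tyr2, Ser3, Thr5, Thr6, Ser7, Tyr8, Thr9, Thr10, Ser11.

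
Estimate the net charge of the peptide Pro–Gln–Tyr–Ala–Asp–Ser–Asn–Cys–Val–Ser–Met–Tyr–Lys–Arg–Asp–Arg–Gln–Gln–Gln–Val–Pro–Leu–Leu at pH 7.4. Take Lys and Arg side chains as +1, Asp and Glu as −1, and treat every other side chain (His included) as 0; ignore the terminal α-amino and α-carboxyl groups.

+1

Positive (K, R): Lys13, Arg14, Arg16 → +3.
Negative (D, E): Asp5, Asp15 → −2.
Net charge = (+3) + (−2) = +1.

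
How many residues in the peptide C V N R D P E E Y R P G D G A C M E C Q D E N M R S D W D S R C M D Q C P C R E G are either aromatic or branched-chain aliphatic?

Aromatic: F, W, Y. Branched-chain aliphatic: I, L, V.
Aromatic residues here: Y9, W28 (2).
Branched-chain aliphatic residues here: V2 (1).
The two groups share no amino acid, so total = 2 + 1 = 3.

3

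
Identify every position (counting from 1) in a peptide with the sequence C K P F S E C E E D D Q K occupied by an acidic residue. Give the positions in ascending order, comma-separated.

Matching residues: E6, E8, E9, D10, D11.

6, 8, 9, 10, 11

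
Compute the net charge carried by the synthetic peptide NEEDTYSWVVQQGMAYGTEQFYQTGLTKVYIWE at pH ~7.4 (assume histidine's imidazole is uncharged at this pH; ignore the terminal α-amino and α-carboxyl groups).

At pH ~7.4 the Lys and Arg side chains are protonated (+1), the Asp and Glu side chains are deprotonated (−1), and with His taken as neutral all other side chains carry no charge.
Positive (K, R): K28 → +1.
Negative (D, E): E2, E3, D4, E19, E33 → −5.
Net charge = (+1) + (−5) = −4.

-4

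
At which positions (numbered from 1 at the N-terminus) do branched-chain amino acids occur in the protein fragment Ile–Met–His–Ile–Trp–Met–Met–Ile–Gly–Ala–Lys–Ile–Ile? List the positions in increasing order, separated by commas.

V, L, and I make up the branched-chain aliphatic group.
Matching residues: Ile1, Ile4, Ile8, Ile12, Ile13.

1, 4, 8, 12, 13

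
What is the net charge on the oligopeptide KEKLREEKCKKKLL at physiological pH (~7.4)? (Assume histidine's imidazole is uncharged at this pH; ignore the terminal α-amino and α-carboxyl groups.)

+4

The side chains ionized at physiological pH are Lys/Arg (+1) and Asp/Glu (−1); with His treated as neutral, nothing else contributes.
Positive (K, R): K1, K3, R5, K8, K10, K11, K12 → +7.
Negative (D, E): E2, E6, E7 → −3.
Net charge = (+7) + (−3) = +4.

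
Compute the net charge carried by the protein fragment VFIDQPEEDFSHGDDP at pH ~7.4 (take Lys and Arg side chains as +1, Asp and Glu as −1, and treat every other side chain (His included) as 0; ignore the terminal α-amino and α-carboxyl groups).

Positive (K, R): none → +0.
Negative (D, E): D4, E7, E8, D9, D14, D15 → −6.
Net charge = (+0) + (−6) = −6.

-6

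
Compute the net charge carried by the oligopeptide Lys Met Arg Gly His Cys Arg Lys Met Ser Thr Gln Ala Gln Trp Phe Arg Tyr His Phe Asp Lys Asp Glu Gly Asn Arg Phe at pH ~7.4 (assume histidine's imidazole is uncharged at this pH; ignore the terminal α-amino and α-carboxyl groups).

+4

At pH ~7.4 the Lys and Arg side chains are protonated (+1), the Asp and Glu side chains are deprotonated (−1), and with His taken as neutral all other side chains carry no charge.
Positive (K, R): Lys1, Arg3, Arg7, Lys8, Arg17, Lys22, Arg27 → +7.
Negative (D, E): Asp21, Asp23, Glu24 → −3.
Net charge = (+7) + (−3) = +4.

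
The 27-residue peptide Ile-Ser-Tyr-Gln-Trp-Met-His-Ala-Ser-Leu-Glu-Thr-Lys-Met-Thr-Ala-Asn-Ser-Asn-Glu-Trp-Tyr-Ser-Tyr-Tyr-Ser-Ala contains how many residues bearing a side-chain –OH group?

11

Serine (S), threonine (T), and tyrosine (Y) each carry a hydroxyl group on the side chain.
Matching residues: Ser2, Tyr3, Ser9, Thr12, Thr15, Ser18, Tyr22, Ser23, Tyr24, Tyr25, Ser26.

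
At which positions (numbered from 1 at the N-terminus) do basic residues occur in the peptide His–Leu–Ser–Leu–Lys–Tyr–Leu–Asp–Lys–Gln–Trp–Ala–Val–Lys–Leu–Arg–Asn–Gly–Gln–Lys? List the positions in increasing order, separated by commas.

K, R, and H are the three residues with basic side chains (ε-amine, guanidinium, and imidazole respectively).
Matching residues: His1, Lys5, Lys9, Lys14, Arg16, Lys20.

1, 5, 9, 14, 16, 20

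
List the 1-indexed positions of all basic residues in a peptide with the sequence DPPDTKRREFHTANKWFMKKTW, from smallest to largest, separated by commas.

6, 7, 8, 11, 15, 19, 20

Lysine (K), arginine (R), and histidine (H) have basic, nitrogen-containing side chains.
Matching residues: K6, R7, R8, H11, K15, K19, K20.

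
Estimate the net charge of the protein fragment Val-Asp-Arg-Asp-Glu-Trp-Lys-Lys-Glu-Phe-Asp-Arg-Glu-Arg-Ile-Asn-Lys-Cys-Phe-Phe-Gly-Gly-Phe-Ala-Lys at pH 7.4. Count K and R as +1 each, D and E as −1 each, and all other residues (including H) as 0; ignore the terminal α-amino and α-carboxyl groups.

Positive (K, R): Arg3, Lys7, Lys8, Arg12, Arg14, Lys17, Lys25 → +7.
Negative (D, E): Asp2, Asp4, Glu5, Glu9, Asp11, Glu13 → −6.
Net charge = (+7) + (−6) = +1.

+1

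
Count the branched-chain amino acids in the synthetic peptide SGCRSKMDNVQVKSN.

2

The BCAAs are Val, Leu, and Ile — aliphatic side chains with a branch point.
Matching residues: V10, V12.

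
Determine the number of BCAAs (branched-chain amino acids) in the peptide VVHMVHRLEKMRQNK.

V, L, and I make up the branched-chain aliphatic group.
Matching residues: V1, V2, V5, L8.

4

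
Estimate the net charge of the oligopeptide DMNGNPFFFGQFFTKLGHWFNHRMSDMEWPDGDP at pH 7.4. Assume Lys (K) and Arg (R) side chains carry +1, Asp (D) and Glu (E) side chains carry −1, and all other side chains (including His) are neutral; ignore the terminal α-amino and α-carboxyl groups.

Positive (K, R): K15, R23 → +2.
Negative (D, E): D1, D26, E28, D31, D33 → −5.
Net charge = (+2) + (−5) = −3.

-3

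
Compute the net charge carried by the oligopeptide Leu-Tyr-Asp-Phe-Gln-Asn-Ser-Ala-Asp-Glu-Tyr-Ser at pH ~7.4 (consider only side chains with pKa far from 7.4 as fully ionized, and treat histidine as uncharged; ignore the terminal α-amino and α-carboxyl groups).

-3

At pH ~7.4 the Lys and Arg side chains are protonated (+1), the Asp and Glu side chains are deprotonated (−1), and with His taken as neutral all other side chains carry no charge.
Positive (K, R): none → +0.
Negative (D, E): Asp3, Asp9, Glu10 → −3.
Net charge = (+0) + (−3) = −3.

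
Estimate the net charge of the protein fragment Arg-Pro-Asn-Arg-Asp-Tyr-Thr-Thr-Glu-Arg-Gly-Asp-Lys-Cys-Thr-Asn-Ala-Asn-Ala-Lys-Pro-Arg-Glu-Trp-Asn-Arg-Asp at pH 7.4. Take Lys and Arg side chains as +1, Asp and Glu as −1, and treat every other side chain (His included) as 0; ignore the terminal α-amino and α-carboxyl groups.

Positive (K, R): Arg1, Arg4, Arg10, Lys13, Lys20, Arg22, Arg26 → +7.
Negative (D, E): Asp5, Glu9, Asp12, Glu23, Asp27 → −5.
Net charge = (+7) + (−5) = +2.

+2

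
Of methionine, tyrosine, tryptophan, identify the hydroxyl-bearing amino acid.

The –OH-bearing residues are Ser, Thr (aliphatic alcohols), and Tyr (phenol).
Of the listed options, only tyrosine belongs to this group.

tyrosine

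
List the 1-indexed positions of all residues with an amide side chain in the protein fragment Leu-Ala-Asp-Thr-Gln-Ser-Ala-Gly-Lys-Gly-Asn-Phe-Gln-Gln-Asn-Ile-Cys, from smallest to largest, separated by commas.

Only N (asparagine) and Q (glutamine) carry a side-chain carboxamide.
Matching residues: Gln5, Asn11, Gln13, Gln14, Asn15.

5, 11, 13, 14, 15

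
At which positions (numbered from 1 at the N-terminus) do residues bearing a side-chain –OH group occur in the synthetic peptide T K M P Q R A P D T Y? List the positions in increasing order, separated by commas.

Serine (S), threonine (T), and tyrosine (Y) each carry a hydroxyl group on the side chain.
Matching residues: T1, T10, Y11.

1, 10, 11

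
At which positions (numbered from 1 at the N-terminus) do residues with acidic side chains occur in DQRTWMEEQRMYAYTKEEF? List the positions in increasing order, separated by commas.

Aspartate (D) and glutamate (E) have carboxylic-acid side chains and are the acidic amino acids.
Matching residues: D1, E7, E8, E17, E18.

1, 7, 8, 17, 18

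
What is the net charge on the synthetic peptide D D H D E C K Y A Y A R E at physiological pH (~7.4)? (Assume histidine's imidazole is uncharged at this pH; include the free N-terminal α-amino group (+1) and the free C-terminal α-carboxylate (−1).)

At pH ~7.4 the Lys and Arg side chains are protonated (+1), the Asp and Glu side chains are deprotonated (−1), and with His taken as neutral all other side chains carry no charge.
Positive (K, R): K7, R12 → +2.
Negative (D, E): D1, D2, D4, E5, E13 → −5.
The N-terminus (+1) and C-terminus (−1) cancel.
Net charge = (+2) + (−5) = −3.

-3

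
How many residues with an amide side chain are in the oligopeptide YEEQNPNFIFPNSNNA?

The amide-side-chain residues are Asn (N) and Gln (Q).
Matching residues: Q4, N5, N7, N12, N14, N15.

6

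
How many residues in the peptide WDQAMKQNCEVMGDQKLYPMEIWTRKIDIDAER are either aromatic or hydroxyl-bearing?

Aromatic: F, W, Y. Hydroxyl-bearing: S, T, Y.
Aromatic residues here: W1, Y18, W23 (3).
Hydroxyl-bearing residues here: Y18, T24 (2).
Y is in both groups, so the 1 Y residue must not be double-counted.
Total = 3 + 2 − 1 = 4.

4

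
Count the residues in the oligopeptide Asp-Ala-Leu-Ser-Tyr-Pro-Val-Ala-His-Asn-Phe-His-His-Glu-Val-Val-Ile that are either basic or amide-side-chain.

4

Basic: H, K, R. Amide-side-chain: N, Q.
Basic residues here: His9, His12, His13 (3).
Amide-side-chain residues here: Asn10 (1).
The two groups share no amino acid, so total = 3 + 1 = 4.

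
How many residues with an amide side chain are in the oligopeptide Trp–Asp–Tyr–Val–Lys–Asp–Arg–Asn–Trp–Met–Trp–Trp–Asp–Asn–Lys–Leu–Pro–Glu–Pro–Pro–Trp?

2

Asparagine (N) and glutamine (Q) have uncharged amide side chains.
Matching residues: Asn8, Asn14.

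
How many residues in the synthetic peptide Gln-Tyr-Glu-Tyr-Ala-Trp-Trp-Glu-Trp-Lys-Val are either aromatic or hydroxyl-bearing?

Aromatic: F, W, Y. Hydroxyl-bearing: S, T, Y.
Aromatic residues here: Tyr2, Tyr4, Trp6, Trp7, Trp9 (5).
Hydroxyl-bearing residues here: Tyr2, Tyr4 (2).
Y is in both groups, so the 2 Y residues must not be double-counted.
Total = 5 + 2 − 2 = 5.

5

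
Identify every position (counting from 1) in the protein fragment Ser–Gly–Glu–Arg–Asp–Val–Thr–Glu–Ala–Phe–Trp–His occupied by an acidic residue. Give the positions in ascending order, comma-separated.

The acidic residues are Asp (D) and Glu (E), whose side chains end in a carboxylate group.
Matching residues: Glu3, Asp5, Glu8.

3, 5, 8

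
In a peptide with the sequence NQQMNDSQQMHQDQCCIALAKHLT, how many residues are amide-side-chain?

Asparagine (N) and glutamine (Q) have uncharged amide side chains.
Matching residues: N1, Q2, Q3, N5, Q8, Q9, Q12, Q14.

8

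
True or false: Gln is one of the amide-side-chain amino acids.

True

Asparagine (N) and glutamine (Q) have uncharged amide side chains.
Glutamine is in this group.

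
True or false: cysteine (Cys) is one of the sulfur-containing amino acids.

True

The sulfur-bearing residues are cysteine (–SH) and methionine (–S–CH₃).
Cysteine is in this group.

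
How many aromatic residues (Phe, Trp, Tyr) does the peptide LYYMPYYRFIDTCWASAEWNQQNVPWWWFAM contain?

11

Matching residues: Y2, Y3, Y6, Y7, F9, W14, W19, W26, W27, W28, F29.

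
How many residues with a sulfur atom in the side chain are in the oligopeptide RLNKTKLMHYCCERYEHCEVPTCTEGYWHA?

5

The sulfur-bearing residues are cysteine (–SH) and methionine (–S–CH₃).
Matching residues: M8, C11, C12, C18, C23.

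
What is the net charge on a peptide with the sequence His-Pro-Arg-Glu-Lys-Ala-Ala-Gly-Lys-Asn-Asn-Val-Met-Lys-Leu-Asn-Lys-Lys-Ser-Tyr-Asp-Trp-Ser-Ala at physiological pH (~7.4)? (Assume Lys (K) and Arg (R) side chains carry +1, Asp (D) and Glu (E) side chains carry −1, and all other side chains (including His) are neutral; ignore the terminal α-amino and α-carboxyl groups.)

Positive (K, R): Arg3, Lys5, Lys9, Lys14, Lys17, Lys18 → +6.
Negative (D, E): Glu4, Asp21 → −2.
Net charge = (+6) + (−2) = +4.

+4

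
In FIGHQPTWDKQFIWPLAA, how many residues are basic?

2

Lysine (K), arginine (R), and histidine (H) have basic, nitrogen-containing side chains.
Matching residues: H4, K10.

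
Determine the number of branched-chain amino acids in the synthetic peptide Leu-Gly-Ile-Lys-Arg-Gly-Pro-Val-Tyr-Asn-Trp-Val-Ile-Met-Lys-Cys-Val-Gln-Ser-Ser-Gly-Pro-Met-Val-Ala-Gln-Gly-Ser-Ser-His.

The BCAAs are Val, Leu, and Ile — aliphatic side chains with a branch point.
Matching residues: Leu1, Ile3, Val8, Val12, Ile13, Val17, Val24.

7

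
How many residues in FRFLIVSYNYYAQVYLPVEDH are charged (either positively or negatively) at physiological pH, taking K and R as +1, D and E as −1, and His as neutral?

Charged side chains at pH ~7.4: K, R (positive); D, E (negative).
Matching residues: R2, E19, D20.

3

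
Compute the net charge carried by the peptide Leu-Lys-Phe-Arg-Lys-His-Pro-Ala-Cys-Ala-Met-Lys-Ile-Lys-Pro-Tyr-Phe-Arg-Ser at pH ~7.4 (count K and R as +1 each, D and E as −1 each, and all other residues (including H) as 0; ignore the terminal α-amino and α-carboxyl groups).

Positive (K, R): Lys2, Arg4, Lys5, Lys12, Lys14, Arg18 → +6.
Negative (D, E): none → −0.
Net charge = (+6) + (−0) = +6.

+6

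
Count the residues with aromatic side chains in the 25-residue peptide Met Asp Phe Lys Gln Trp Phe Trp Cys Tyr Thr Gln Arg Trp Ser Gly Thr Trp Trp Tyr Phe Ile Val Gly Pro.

10

The aromatic amino acids are Phe (F, benzyl), Trp (W, indole), and Tyr (Y, phenol).
Matching residues: Phe3, Trp6, Phe7, Trp8, Tyr10, Trp14, Trp18, Trp19, Tyr20, Phe21.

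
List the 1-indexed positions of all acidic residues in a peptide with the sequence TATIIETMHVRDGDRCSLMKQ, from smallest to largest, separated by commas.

The acidic residues are Asp (D) and Glu (E), whose side chains end in a carboxylate group.
Matching residues: E6, D12, D14.

6, 12, 14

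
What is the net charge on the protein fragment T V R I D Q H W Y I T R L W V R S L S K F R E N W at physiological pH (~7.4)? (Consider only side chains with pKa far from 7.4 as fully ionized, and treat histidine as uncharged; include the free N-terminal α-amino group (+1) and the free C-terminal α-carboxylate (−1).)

+3

At pH ~7.4 the Lys and Arg side chains are protonated (+1), the Asp and Glu side chains are deprotonated (−1), and with His taken as neutral all other side chains carry no charge.
Positive (K, R): R3, R12, R16, K20, R22 → +5.
Negative (D, E): D5, E23 → −2.
The N-terminus (+1) and C-terminus (−1) cancel.
Net charge = (+5) + (−2) = +3.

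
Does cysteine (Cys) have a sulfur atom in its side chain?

Yes

The sulfur-bearing residues are cysteine (–SH) and methionine (–S–CH₃).
Cysteine is in this group.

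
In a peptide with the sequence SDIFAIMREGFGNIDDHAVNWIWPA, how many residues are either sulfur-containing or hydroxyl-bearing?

Sulfur-containing: C, M. Hydroxyl-bearing: S, T, Y.
Sulfur-containing residues here: M7 (1).
Hydroxyl-bearing residues here: S1 (1).
The two groups share no amino acid, so total = 1 + 1 = 2.

2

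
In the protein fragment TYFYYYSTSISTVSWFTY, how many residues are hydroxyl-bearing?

13

The –OH-bearing residues are Ser, Thr (aliphatic alcohols), and Tyr (phenol).
Matching residues: T1, Y2, Y4, Y5, Y6, S7, T8, S9, S11, T12, S14, T17, Y18.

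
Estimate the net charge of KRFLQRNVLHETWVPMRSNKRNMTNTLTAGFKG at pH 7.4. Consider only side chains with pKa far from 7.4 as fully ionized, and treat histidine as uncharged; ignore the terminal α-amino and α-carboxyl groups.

+6

The side chains ionized at physiological pH are Lys/Arg (+1) and Asp/Glu (−1); with His treated as neutral, nothing else contributes.
Positive (K, R): K1, R2, R6, R17, K20, R21, K32 → +7.
Negative (D, E): E11 → −1.
Net charge = (+7) + (−1) = +6.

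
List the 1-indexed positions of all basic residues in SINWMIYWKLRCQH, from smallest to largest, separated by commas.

9, 11, 14

The basic amino acids are Lys (K), Arg (R), and His (H).
Matching residues: K9, R11, H14.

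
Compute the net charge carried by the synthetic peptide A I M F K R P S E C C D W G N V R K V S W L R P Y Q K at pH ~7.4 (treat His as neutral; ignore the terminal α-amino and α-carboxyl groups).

Near pH 7.4, K and R contribute +1 each, D and E contribute −1 each, and every other side chain (His included, as stated) is uncharged.
Positive (K, R): K5, R6, R17, K18, R23, K27 → +6.
Negative (D, E): E9, D12 → −2.
Net charge = (+6) + (−2) = +4.

+4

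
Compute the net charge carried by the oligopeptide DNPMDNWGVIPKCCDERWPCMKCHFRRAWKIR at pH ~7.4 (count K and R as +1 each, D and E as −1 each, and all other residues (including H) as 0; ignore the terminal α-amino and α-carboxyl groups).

Positive (K, R): K12, R17, K22, R26, R27, K30, R32 → +7.
Negative (D, E): D1, D5, D15, E16 → −4.
Net charge = (+7) + (−4) = +3.

+3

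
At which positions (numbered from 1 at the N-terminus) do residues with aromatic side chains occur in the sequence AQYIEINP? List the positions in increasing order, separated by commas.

3

The aromatic amino acids are Phe (F, benzyl), Trp (W, indole), and Tyr (Y, phenol).
Matching residues: Y3.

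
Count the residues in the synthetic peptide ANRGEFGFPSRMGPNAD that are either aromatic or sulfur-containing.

Aromatic: F, W, Y. Sulfur-containing: C, M.
Aromatic residues here: F6, F8 (2).
Sulfur-containing residues here: M12 (1).
The two groups share no amino acid, so total = 2 + 1 = 3.

3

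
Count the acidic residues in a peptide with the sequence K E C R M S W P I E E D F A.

Only D (aspartate) and E (glutamate) carry a side-chain carboxylic acid.
Matching residues: E2, E10, E11, D12.

4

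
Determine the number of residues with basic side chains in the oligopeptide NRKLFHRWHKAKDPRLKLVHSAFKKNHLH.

K, R, and H are the three residues with basic side chains (ε-amine, guanidinium, and imidazole respectively).
Matching residues: R2, K3, H6, R7, H9, K10, K12, R15, K17, H20, K24, K25, H27, H29.

14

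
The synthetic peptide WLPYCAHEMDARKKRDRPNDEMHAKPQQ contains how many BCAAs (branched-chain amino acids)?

V, L, and I make up the branched-chain aliphatic group.
Matching residues: L2.

1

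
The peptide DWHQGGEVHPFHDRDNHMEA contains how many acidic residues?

5

The acidic residues are Asp (D) and Glu (E), whose side chains end in a carboxylate group.
Matching residues: D1, E7, D13, D15, E19.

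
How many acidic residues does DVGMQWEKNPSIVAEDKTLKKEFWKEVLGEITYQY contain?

7

Aspartate (D) and glutamate (E) have carboxylic-acid side chains and are the acidic amino acids.
Matching residues: D1, E7, E15, D16, E22, E26, E30.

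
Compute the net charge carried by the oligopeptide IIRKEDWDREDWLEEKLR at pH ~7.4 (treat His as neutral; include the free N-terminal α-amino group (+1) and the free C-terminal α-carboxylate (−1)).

-2

At pH ~7.4 the Lys and Arg side chains are protonated (+1), the Asp and Glu side chains are deprotonated (−1), and with His taken as neutral all other side chains carry no charge.
Positive (K, R): R3, K4, R9, K16, R18 → +5.
Negative (D, E): E5, D6, D8, E10, D11, E14, E15 → −7.
The N-terminus (+1) and C-terminus (−1) cancel.
Net charge = (+5) + (−7) = −2.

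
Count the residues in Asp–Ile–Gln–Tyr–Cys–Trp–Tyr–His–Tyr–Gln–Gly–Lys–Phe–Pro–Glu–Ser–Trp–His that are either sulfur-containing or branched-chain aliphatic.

2

Sulfur-containing: C, M. Branched-chain aliphatic: I, L, V.
Sulfur-containing residues here: Cys5 (1).
Branched-chain aliphatic residues here: Ile2 (1).
The two groups share no amino acid, so total = 1 + 1 = 2.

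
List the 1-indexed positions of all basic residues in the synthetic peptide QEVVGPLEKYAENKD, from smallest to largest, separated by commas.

9, 14

K, R, and H are the three residues with basic side chains (ε-amine, guanidinium, and imidazole respectively).
Matching residues: K9, K14.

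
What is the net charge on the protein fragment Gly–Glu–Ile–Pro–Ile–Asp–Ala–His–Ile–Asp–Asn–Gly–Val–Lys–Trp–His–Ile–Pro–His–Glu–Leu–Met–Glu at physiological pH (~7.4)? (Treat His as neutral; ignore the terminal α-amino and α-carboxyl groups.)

At pH ~7.4 the Lys and Arg side chains are protonated (+1), the Asp and Glu side chains are deprotonated (−1), and with His taken as neutral all other side chains carry no charge.
Positive (K, R): Lys14 → +1.
Negative (D, E): Glu2, Asp6, Asp10, Glu20, Glu23 → −5.
Net charge = (+1) + (−5) = −4.

-4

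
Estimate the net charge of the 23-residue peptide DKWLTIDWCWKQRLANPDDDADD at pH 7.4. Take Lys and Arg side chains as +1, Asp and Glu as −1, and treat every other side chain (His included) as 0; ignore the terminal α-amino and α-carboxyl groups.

-4

Positive (K, R): K2, K11, R13 → +3.
Negative (D, E): D1, D7, D18, D19, D20, D22, D23 → −7.
Net charge = (+3) + (−7) = −4.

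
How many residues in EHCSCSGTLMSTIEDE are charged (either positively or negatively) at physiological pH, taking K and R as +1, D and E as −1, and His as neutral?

Charged side chains at pH ~7.4: K, R (positive); D, E (negative).
Matching residues: E1, E14, D15, E16.

4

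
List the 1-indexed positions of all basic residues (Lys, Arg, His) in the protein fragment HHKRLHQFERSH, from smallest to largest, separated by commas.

1, 2, 3, 4, 6, 10, 12

Matching residues: H1, H2, K3, R4, H6, R10, H12.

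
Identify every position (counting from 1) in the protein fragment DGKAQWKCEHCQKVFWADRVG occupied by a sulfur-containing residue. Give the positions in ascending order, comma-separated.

8, 11

Only Cys (C) and Met (M) have a sulfur atom in the side chain.
Matching residues: C8, C11.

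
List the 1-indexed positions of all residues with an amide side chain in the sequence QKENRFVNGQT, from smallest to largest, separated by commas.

Asparagine (N) and glutamine (Q) have uncharged amide side chains.
Matching residues: Q1, N4, N8, Q10.

1, 4, 8, 10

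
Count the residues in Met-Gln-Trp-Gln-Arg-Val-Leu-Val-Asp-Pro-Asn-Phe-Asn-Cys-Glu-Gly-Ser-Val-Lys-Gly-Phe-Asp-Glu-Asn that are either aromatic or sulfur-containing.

5

Aromatic: F, W, Y. Sulfur-containing: C, M.
Aromatic residues here: Trp3, Phe12, Phe21 (3).
Sulfur-containing residues here: Met1, Cys14 (2).
The two groups share no amino acid, so total = 3 + 2 = 5.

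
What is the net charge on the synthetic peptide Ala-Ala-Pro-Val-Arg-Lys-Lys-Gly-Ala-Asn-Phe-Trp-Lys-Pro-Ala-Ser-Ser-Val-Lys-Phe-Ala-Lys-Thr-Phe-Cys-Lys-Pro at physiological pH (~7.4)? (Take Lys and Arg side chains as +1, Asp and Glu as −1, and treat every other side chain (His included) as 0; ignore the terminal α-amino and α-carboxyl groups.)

+7

Positive (K, R): Arg5, Lys6, Lys7, Lys13, Lys19, Lys22, Lys26 → +7.
Negative (D, E): none → −0.
Net charge = (+7) + (−0) = +7.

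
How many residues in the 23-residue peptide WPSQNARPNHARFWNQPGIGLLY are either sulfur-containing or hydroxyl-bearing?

2

Sulfur-containing: C, M. Hydroxyl-bearing: S, T, Y.
Sulfur-containing residues here: none (0).
Hydroxyl-bearing residues here: S3, Y23 (2).
The two groups share no amino acid, so total = 0 + 2 = 2.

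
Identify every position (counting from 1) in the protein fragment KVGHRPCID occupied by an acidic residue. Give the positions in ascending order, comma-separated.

9

The acidic residues are Asp (D) and Glu (E), whose side chains end in a carboxylate group.
Matching residues: D9.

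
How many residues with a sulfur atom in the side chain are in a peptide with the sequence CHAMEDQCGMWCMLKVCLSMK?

8

The sulfur-bearing residues are cysteine (–SH) and methionine (–S–CH₃).
Matching residues: C1, M4, C8, M10, C12, M13, C17, M20.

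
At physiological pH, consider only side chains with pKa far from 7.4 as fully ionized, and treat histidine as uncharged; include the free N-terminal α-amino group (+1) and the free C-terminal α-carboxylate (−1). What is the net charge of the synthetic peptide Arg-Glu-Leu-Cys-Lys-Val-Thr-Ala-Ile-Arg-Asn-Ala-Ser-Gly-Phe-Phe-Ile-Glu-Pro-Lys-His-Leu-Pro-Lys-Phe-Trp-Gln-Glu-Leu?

The side chains ionized at physiological pH are Lys/Arg (+1) and Asp/Glu (−1); with His treated as neutral, nothing else contributes.
Positive (K, R): Arg1, Lys5, Arg10, Lys20, Lys24 → +5.
Negative (D, E): Glu2, Glu18, Glu28 → −3.
The N-terminus (+1) and C-terminus (−1) cancel.
Net charge = (+5) + (−3) = +2.

+2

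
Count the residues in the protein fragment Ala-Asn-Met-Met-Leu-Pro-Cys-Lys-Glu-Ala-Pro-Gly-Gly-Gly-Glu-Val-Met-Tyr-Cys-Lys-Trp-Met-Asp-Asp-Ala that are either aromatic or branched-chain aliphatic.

4

Aromatic: F, W, Y. Branched-chain aliphatic: I, L, V.
Aromatic residues here: Tyr18, Trp21 (2).
Branched-chain aliphatic residues here: Leu5, Val16 (2).
The two groups share no amino acid, so total = 2 + 2 = 4.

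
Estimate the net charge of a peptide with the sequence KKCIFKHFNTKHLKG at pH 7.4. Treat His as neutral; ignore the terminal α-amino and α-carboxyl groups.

The side chains ionized at physiological pH are Lys/Arg (+1) and Asp/Glu (−1); with His treated as neutral, nothing else contributes.
Positive (K, R): K1, K2, K6, K11, K14 → +5.
Negative (D, E): none → −0.
Net charge = (+5) + (−0) = +5.

+5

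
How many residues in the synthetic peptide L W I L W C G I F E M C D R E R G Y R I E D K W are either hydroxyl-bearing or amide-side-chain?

1

Hydroxyl-bearing: S, T, Y. Amide-side-chain: N, Q.
Hydroxyl-bearing residues here: Y18 (1).
Amide-side-chain residues here: none (0).
The two groups share no amino acid, so total = 1 + 0 = 1.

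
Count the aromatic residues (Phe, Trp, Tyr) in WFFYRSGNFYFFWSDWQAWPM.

11

Matching residues: W1, F2, F3, Y4, F9, Y10, F11, F12, W13, W16, W19.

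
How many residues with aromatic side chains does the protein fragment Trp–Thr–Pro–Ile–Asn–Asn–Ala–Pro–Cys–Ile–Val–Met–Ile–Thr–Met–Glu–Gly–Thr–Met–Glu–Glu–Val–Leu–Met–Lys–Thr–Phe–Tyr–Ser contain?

Phenylalanine (F), tryptophan (W), and tyrosine (Y) have aromatic ring side chains.
Matching residues: Trp1, Phe27, Tyr28.

3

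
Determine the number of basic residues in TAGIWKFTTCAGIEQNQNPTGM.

The basic amino acids are Lys (K), Arg (R), and His (H).
Matching residues: K6.

1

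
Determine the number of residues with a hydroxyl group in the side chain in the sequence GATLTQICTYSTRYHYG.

8

S, T, and Y are the three residues with a side-chain hydroxyl.
Matching residues: T3, T5, T9, Y10, S11, T12, Y14, Y16.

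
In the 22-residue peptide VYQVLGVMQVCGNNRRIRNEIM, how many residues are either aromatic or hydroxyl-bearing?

Aromatic: F, W, Y. Hydroxyl-bearing: S, T, Y.
Aromatic residues here: Y2 (1).
Hydroxyl-bearing residues here: Y2 (1).
Y is in both groups, so the 1 Y residue must not be double-counted.
Total = 1 + 1 − 1 = 1.

1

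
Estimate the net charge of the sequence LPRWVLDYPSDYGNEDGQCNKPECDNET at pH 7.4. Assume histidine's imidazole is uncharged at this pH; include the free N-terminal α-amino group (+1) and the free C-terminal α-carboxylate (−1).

-5

At pH ~7.4 the Lys and Arg side chains are protonated (+1), the Asp and Glu side chains are deprotonated (−1), and with His taken as neutral all other side chains carry no charge.
Positive (K, R): R3, K21 → +2.
Negative (D, E): D7, D11, E15, D16, E23, D25, E27 → −7.
The N-terminus (+1) and C-terminus (−1) cancel.
Net charge = (+2) + (−7) = −5.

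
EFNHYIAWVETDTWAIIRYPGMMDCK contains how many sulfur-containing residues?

3

Cysteine (C, thiol) and methionine (M, thioether) are the two sulfur-containing amino acids.
Matching residues: M22, M23, C25.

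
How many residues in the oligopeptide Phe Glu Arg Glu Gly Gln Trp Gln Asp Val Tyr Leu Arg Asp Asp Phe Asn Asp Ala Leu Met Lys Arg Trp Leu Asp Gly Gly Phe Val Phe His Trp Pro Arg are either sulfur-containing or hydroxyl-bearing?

2

Sulfur-containing: C, M. Hydroxyl-bearing: S, T, Y.
Sulfur-containing residues here: Met21 (1).
Hydroxyl-bearing residues here: Tyr11 (1).
The two groups share no amino acid, so total = 1 + 1 = 2.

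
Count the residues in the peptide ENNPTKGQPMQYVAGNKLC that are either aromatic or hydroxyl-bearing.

Aromatic: F, W, Y. Hydroxyl-bearing: S, T, Y.
Aromatic residues here: Y12 (1).
Hydroxyl-bearing residues here: T5, Y12 (2).
Y is in both groups, so the 1 Y residue must not be double-counted.
Total = 1 + 2 − 1 = 2.

2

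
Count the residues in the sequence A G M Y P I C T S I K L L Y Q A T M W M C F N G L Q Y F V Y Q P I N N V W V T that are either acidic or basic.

Acidic: D, E. Basic: H, K, R.
Acidic residues here: none (0).
Basic residues here: K11 (1).
The two groups share no amino acid, so total = 0 + 1 = 1.

1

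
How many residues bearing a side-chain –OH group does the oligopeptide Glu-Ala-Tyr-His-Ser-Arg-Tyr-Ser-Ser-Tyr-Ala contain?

The –OH-bearing residues are Ser, Thr (aliphatic alcohols), and Tyr (phenol).
Matching residues: Tyr3, Ser5, Tyr7, Ser8, Ser9, Tyr10.

6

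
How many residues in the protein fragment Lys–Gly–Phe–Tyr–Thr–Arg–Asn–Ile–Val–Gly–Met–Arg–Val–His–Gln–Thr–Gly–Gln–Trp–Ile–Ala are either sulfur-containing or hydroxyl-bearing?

Sulfur-containing: C, M. Hydroxyl-bearing: S, T, Y.
Sulfur-containing residues here: Met11 (1).
Hydroxyl-bearing residues here: Tyr4, Thr5, Thr16 (3).
The two groups share no amino acid, so total = 1 + 3 = 4.

4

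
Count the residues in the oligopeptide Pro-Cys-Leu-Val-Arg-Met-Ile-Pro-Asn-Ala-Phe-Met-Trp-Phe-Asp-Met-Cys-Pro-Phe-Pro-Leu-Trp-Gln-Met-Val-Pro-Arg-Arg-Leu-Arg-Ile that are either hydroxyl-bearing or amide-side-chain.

Hydroxyl-bearing: S, T, Y. Amide-side-chain: N, Q.
Hydroxyl-bearing residues here: none (0).
Amide-side-chain residues here: Asn9, Gln23 (2).
The two groups share no amino acid, so total = 0 + 2 = 2.

2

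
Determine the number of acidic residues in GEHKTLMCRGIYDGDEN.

Aspartate (D) and glutamate (E) have carboxylic-acid side chains and are the acidic amino acids.
Matching residues: E2, D13, D15, E16.

4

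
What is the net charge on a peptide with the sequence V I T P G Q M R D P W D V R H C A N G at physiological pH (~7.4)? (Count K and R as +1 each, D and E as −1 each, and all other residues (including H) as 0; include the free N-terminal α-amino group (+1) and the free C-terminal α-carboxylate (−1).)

0

Positive (K, R): R8, R14 → +2.
Negative (D, E): D9, D12 → −2.
The N-terminus (+1) and C-terminus (−1) cancel.
Net charge = (+2) + (−2) = 0.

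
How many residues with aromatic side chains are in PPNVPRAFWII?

2

F, W, and Y each carry an aromatic ring on the side chain.
Matching residues: F8, W9.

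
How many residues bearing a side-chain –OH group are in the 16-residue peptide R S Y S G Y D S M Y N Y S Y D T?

10

S, T, and Y are the three residues with a side-chain hydroxyl.
Matching residues: S2, Y3, S4, Y6, S8, Y10, Y12, S13, Y14, T16.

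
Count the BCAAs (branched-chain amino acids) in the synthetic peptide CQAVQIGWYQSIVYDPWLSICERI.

V, L, and I make up the branched-chain aliphatic group.
Matching residues: V4, I6, I12, V13, L18, I20, I24.

7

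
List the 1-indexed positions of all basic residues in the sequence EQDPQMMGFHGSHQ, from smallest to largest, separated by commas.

10, 13

K, R, and H are the three residues with basic side chains (ε-amine, guanidinium, and imidazole respectively).
Matching residues: H10, H13.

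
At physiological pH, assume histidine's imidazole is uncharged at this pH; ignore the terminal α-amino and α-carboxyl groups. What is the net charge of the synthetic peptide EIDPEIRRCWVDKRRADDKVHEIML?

-1

The side chains ionized at physiological pH are Lys/Arg (+1) and Asp/Glu (−1); with His treated as neutral, nothing else contributes.
Positive (K, R): R7, R8, K13, R14, R15, K19 → +6.
Negative (D, E): E1, D3, E5, D12, D17, D18, E22 → −7.
Net charge = (+6) + (−7) = −1.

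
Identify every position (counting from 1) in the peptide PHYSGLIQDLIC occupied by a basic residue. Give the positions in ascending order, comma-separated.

Lysine (K), arginine (R), and histidine (H) have basic, nitrogen-containing side chains.
Matching residues: H2.

2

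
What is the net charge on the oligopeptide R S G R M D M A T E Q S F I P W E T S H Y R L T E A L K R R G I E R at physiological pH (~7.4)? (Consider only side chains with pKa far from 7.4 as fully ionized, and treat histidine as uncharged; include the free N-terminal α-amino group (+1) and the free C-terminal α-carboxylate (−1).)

+2

Near pH 7.4, K and R contribute +1 each, D and E contribute −1 each, and every other side chain (His included, as stated) is uncharged.
Positive (K, R): R1, R4, R22, K28, R29, R30, R34 → +7.
Negative (D, E): D6, E10, E17, E25, E33 → −5.
The N-terminus (+1) and C-terminus (−1) cancel.
Net charge = (+7) + (−5) = +2.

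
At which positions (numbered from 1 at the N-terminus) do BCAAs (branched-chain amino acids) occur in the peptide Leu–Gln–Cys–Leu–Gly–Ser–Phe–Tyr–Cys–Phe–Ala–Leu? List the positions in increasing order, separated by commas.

Valine (V), leucine (L), and isoleucine (I) are the branched-chain amino acids.
Matching residues: Leu1, Leu4, Leu12.

1, 4, 12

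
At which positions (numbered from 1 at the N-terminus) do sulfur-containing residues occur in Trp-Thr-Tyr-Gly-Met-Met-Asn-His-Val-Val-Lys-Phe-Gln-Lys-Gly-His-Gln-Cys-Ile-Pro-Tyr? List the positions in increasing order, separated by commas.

5, 6, 18

Only Cys (C) and Met (M) have a sulfur atom in the side chain.
Matching residues: Met5, Met6, Cys18.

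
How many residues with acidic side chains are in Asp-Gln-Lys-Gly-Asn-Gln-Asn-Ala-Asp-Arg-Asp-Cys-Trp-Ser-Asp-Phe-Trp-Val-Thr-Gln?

4

Aspartate (D) and glutamate (E) have carboxylic-acid side chains and are the acidic amino acids.
Matching residues: Asp1, Asp9, Asp11, Asp15.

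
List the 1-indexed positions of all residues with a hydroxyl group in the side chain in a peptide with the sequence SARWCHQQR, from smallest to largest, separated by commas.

1

S, T, and Y are the three residues with a side-chain hydroxyl.
Matching residues: S1.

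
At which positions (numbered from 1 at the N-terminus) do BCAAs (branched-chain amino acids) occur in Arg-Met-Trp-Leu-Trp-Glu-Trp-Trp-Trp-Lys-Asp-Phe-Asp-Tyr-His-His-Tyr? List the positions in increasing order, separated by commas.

4

The BCAAs are Val, Leu, and Ile — aliphatic side chains with a branch point.
Matching residues: Leu4.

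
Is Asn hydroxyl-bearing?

S, T, and Y are the three residues with a side-chain hydroxyl.
Asparagine is not in this group.

No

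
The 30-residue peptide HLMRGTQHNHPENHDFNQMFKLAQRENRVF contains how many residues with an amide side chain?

7

Only N (asparagine) and Q (glutamine) carry a side-chain carboxamide.
Matching residues: Q7, N9, N13, N17, Q18, Q24, N27.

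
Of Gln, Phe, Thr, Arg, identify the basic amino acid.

Lysine (K), arginine (R), and histidine (H) have basic, nitrogen-containing side chains.
Of the listed options, only Arg belongs to this group.

Arg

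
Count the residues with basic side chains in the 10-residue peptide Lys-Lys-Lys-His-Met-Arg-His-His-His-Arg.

9

K, R, and H are the three residues with basic side chains (ε-amine, guanidinium, and imidazole respectively).
Matching residues: Lys1, Lys2, Lys3, His4, Arg6, His7, His8, His9, Arg10.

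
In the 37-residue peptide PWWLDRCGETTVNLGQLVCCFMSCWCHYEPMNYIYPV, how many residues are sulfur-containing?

7

Cysteine (C, thiol) and methionine (M, thioether) are the two sulfur-containing amino acids.
Matching residues: C7, C19, C20, M22, C24, C26, M31.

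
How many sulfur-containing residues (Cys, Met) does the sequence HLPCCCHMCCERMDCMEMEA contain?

Matching residues: C4, C5, C6, M8, C9, C10, M13, C15, M16, M18.

10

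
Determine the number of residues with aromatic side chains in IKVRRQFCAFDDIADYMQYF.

Phenylalanine (F), tryptophan (W), and tyrosine (Y) have aromatic ring side chains.
Matching residues: F7, F10, Y16, Y19, F20.

5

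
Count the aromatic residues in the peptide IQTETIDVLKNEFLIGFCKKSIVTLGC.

The aromatic amino acids are Phe (F, benzyl), Trp (W, indole), and Tyr (Y, phenol).
Matching residues: F13, F17.

2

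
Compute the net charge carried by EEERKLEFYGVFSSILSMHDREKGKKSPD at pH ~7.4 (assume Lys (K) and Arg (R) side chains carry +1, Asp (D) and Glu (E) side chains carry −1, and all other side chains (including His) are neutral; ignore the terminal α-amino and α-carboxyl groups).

Positive (K, R): R4, K5, R21, K23, K25, K26 → +6.
Negative (D, E): E1, E2, E3, E7, D20, E22, D29 → −7.
Net charge = (+6) + (−7) = −1.

-1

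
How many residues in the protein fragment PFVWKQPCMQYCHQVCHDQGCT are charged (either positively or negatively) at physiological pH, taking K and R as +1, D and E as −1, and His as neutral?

2

Charged side chains at pH ~7.4: K, R (positive); D, E (negative).
Matching residues: K5, D18.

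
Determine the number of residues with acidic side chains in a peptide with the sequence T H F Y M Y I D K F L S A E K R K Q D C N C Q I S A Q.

Aspartate (D) and glutamate (E) have carboxylic-acid side chains and are the acidic amino acids.
Matching residues: D8, E14, D19.

3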